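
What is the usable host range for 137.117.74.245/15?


Network: 137.116.0.0
Broadcast: 137.117.255.255
First usable = network + 1
Last usable = broadcast - 1
Range: 137.116.0.1 to 137.117.255.254


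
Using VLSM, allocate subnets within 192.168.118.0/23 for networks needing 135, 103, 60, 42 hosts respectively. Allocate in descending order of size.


135 hosts -> /24 (254 usable): 192.168.118.0/24
103 hosts -> /25 (126 usable): 192.168.119.0/25
60 hosts -> /26 (62 usable): 192.168.119.128/26
42 hosts -> /26 (62 usable): 192.168.119.192/26
Allocation: 192.168.118.0/24 (135 hosts, 254 usable); 192.168.119.0/25 (103 hosts, 126 usable); 192.168.119.128/26 (60 hosts, 62 usable); 192.168.119.192/26 (42 hosts, 62 usable)


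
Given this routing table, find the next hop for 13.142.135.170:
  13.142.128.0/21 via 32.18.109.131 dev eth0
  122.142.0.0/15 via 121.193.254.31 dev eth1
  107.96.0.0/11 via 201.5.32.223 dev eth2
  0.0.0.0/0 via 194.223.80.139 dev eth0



Longest prefix match for 13.142.135.170:
  /21 13.142.128.0: MATCH
  /15 122.142.0.0: no
  /11 107.96.0.0: no
  /0 0.0.0.0: MATCH
Selected: next-hop 32.18.109.131 via eth0 (matched /21)


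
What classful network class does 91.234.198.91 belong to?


First octet: 91
Binary: 01011011
0xxxxxxx -> Class A (1-126)
Class A, default mask 255.0.0.0 (/8)


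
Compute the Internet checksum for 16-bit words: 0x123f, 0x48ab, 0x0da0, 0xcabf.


Sum all words (with carry folding):
+ 0x123f = 0x123f
+ 0x48ab = 0x5aea
+ 0x0da0 = 0x688a
+ 0xcabf = 0x334a
One's complement: ~0x334a
Checksum = 0xccb5


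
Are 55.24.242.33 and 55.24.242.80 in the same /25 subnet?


Mask: 255.255.255.128
55.24.242.33 AND mask = 55.24.242.0
55.24.242.80 AND mask = 55.24.242.0
Yes, same subnet (55.24.242.0)


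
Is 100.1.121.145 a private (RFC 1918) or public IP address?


RFC 1918 private ranges:
  10.0.0.0/8 (10.0.0.0 - 10.255.255.255)
  172.16.0.0/12 (172.16.0.0 - 172.31.255.255)
  192.168.0.0/16 (192.168.0.0 - 192.168.255.255)
Public (not in any RFC 1918 range)


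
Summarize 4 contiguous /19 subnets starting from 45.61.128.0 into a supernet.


Original prefix: /19
Number of subnets: 4 = 2^2
New prefix = 19 - 2 = 17
Supernet: 45.61.128.0/17


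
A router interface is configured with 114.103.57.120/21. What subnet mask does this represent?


/21 means 21 network bits, 11 host bits
Binary: 11111111111111111111100000000000
Mask: 255.255.248.0


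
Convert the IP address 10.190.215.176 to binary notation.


10 = 00001010
190 = 10111110
215 = 11010111
176 = 10110000
Binary: 00001010.10111110.11010111.10110000


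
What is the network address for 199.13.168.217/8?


IP:   11000111.00001101.10101000.11011001
Mask: 11111111.00000000.00000000.00000000
AND operation:
Net:  11000111.00000000.00000000.00000000
Network: 199.0.0.0/8


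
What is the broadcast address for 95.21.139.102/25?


Network: 95.21.139.0/25
Host bits = 7
Set all host bits to 1:
Broadcast: 95.21.139.127


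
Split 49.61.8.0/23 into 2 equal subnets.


New prefix = 23 + 1 = 24
Each subnet has 256 addresses
  49.61.8.0/24
  49.61.9.0/24
Subnets: 49.61.8.0/24, 49.61.9.0/24


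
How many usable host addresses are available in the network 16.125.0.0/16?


Host bits = 32 - 16 = 16
Total addresses = 2^16 = 65536
Usable = total - 2 (network and broadcast)
Usable hosts: 65534


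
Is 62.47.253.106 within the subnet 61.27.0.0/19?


Subnet network: 61.27.0.0
Test IP AND mask: 62.47.224.0
No, 62.47.253.106 is not in 61.27.0.0/19


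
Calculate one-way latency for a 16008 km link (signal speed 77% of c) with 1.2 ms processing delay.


Speed = 0.77 * 3e5 km/s = 231000 km/s
Propagation delay = 16008 / 231000 = 0.0693 s = 69.2987 ms
Processing delay = 1.2 ms
Total one-way latency = 70.4987 ms


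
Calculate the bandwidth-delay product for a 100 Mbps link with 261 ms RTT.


BDP = bandwidth * RTT
= 100 Mbps * 261 ms
= 100 * 1e6 * 261 / 1000 bits
= 26100000 bits
= 3262500 bytes
= 3186.0352 KB
BDP = 26100000 bits (3262500 bytes)


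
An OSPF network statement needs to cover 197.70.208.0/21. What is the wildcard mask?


Subnet mask: 255.255.248.0
Wildcard = 255.255.255.255 - subnet mask
255 - 255 = 0
255 - 255 = 0
255 - 248 = 7
255 - 0 = 255
Wildcard: 0.0.7.255


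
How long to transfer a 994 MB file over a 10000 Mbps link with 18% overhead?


Effective throughput = 10000 * (1 - 18/100) = 8200 Mbps
File size in Mb = 994 * 8 = 7952 Mb
Time = 7952 / 8200
Time = 0.9698 seconds


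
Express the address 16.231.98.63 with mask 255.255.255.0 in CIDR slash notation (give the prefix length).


Binary: 11111111.11111111.11111111.00000000
Count leading 1s
Prefix: /24


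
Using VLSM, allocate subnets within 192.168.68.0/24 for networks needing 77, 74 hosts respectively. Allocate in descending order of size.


77 hosts -> /25 (126 usable): 192.168.68.0/25
74 hosts -> /25 (126 usable): 192.168.68.128/25
Allocation: 192.168.68.0/25 (77 hosts, 126 usable); 192.168.68.128/25 (74 hosts, 126 usable)


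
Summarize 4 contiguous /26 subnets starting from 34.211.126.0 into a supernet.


Original prefix: /26
Number of subnets: 4 = 2^2
New prefix = 26 - 2 = 24
Supernet: 34.211.126.0/24


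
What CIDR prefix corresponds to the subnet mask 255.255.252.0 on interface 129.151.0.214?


Binary: 11111111.11111111.11111100.00000000
Count leading 1s
Prefix: /22


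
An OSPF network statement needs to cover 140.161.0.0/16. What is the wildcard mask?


Subnet mask: 255.255.0.0
Wildcard = 255.255.255.255 - subnet mask
255 - 255 = 0
255 - 255 = 0
255 - 0 = 255
255 - 0 = 255
Wildcard: 0.0.255.255


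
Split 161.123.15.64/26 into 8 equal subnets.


New prefix = 26 + 3 = 29
Each subnet has 8 addresses
  161.123.15.64/29
  161.123.15.72/29
  161.123.15.80/29
  161.123.15.88/29
  161.123.15.96/29
  161.123.15.104/29
  161.123.15.112/29
  161.123.15.120/29
Subnets: 161.123.15.64/29, 161.123.15.72/29, 161.123.15.80/29, 161.123.15.88/29, 161.123.15.96/29, 161.123.15.104/29, 161.123.15.112/29, 161.123.15.120/29


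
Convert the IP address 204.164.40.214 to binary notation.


204 = 11001100
164 = 10100100
40 = 00101000
214 = 11010110
Binary: 11001100.10100100.00101000.11010110


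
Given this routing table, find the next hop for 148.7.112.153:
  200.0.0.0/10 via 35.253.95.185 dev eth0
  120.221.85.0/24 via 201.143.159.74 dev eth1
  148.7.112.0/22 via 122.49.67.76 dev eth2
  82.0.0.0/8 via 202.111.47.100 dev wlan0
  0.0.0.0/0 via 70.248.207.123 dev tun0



Longest prefix match for 148.7.112.153:
  /10 200.0.0.0: no
  /24 120.221.85.0: no
  /22 148.7.112.0: MATCH
  /8 82.0.0.0: no
  /0 0.0.0.0: MATCH
Selected: next-hop 122.49.67.76 via eth2 (matched /22)


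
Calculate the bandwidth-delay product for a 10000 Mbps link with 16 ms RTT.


BDP = bandwidth * RTT
= 10000 Mbps * 16 ms
= 10000 * 1e6 * 16 / 1000 bits
= 160000000 bits
= 20000000 bytes
= 19531.25 KB
BDP = 160000000 bits (20000000 bytes)


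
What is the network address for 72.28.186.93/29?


IP:   01001000.00011100.10111010.01011101
Mask: 11111111.11111111.11111111.11111000
AND operation:
Net:  01001000.00011100.10111010.01011000
Network: 72.28.186.88/29


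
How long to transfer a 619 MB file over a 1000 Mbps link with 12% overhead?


Effective throughput = 1000 * (1 - 12/100) = 880 Mbps
File size in Mb = 619 * 8 = 4952 Mb
Time = 4952 / 880
Time = 5.6273 seconds


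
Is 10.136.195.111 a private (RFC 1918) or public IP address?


RFC 1918 private ranges:
  10.0.0.0/8 (10.0.0.0 - 10.255.255.255)
  172.16.0.0/12 (172.16.0.0 - 172.31.255.255)
  192.168.0.0/16 (192.168.0.0 - 192.168.255.255)
Private (in 10.0.0.0/8)


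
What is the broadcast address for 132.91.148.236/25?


Network: 132.91.148.128/25
Host bits = 7
Set all host bits to 1:
Broadcast: 132.91.148.255


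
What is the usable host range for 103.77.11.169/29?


Network: 103.77.11.168
Broadcast: 103.77.11.175
First usable = network + 1
Last usable = broadcast - 1
Range: 103.77.11.169 to 103.77.11.174


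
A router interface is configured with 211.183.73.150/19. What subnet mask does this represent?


/19 means 19 network bits, 13 host bits
Binary: 11111111111111111110000000000000
Mask: 255.255.224.0


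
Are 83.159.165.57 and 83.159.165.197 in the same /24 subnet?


Mask: 255.255.255.0
83.159.165.57 AND mask = 83.159.165.0
83.159.165.197 AND mask = 83.159.165.0
Yes, same subnet (83.159.165.0)


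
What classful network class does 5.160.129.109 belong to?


First octet: 5
Binary: 00000101
0xxxxxxx -> Class A (1-126)
Class A, default mask 255.0.0.0 (/8)


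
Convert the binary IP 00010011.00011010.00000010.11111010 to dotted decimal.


00010011 = 19
00011010 = 26
00000010 = 2
11111010 = 250
IP: 19.26.2.250


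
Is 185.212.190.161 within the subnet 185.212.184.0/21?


Subnet network: 185.212.184.0
Test IP AND mask: 185.212.184.0
Yes, 185.212.190.161 is in 185.212.184.0/21


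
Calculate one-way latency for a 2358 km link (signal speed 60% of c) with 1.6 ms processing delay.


Speed = 0.6 * 3e5 km/s = 180000 km/s
Propagation delay = 2358 / 180000 = 0.0131 s = 13.1 ms
Processing delay = 1.6 ms
Total one-way latency = 14.7 ms


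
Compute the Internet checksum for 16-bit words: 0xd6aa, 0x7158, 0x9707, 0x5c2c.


Sum all words (with carry folding):
+ 0xd6aa = 0xd6aa
+ 0x7158 = 0x4803
+ 0x9707 = 0xdf0a
+ 0x5c2c = 0x3b37
One's complement: ~0x3b37
Checksum = 0xc4c8


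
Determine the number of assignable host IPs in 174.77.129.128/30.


Host bits = 32 - 30 = 2
Total addresses = 2^2 = 4
Usable = total - 2 (network and broadcast)
Usable hosts: 2


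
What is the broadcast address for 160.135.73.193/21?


Network: 160.135.72.0/21
Host bits = 11
Set all host bits to 1:
Broadcast: 160.135.79.255


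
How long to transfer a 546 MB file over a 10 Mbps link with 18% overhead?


Effective throughput = 10 * (1 - 18/100) = 8.2 Mbps
File size in Mb = 546 * 8 = 4368 Mb
Time = 4368 / 8.2
Time = 532.6829 seconds


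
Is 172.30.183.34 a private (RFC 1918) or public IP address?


RFC 1918 private ranges:
  10.0.0.0/8 (10.0.0.0 - 10.255.255.255)
  172.16.0.0/12 (172.16.0.0 - 172.31.255.255)
  192.168.0.0/16 (192.168.0.0 - 192.168.255.255)
Private (in 172.16.0.0/12)


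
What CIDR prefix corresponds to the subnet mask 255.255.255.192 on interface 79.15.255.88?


Binary: 11111111.11111111.11111111.11000000
Count leading 1s
Prefix: /26


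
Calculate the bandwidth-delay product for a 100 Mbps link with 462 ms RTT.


BDP = bandwidth * RTT
= 100 Mbps * 462 ms
= 100 * 1e6 * 462 / 1000 bits
= 46200000 bits
= 5775000 bytes
= 5639.6484 KB
BDP = 46200000 bits (5775000 bytes)


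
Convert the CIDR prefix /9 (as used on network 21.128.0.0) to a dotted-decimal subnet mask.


/9 means 9 network bits, 23 host bits
Binary: 11111111100000000000000000000000
Mask: 255.128.0.0


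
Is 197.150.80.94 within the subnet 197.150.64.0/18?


Subnet network: 197.150.64.0
Test IP AND mask: 197.150.64.0
Yes, 197.150.80.94 is in 197.150.64.0/18


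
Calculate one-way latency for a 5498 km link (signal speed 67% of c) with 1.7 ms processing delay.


Speed = 0.67 * 3e5 km/s = 201000 km/s
Propagation delay = 5498 / 201000 = 0.0274 s = 27.3532 ms
Processing delay = 1.7 ms
Total one-way latency = 29.0532 ms


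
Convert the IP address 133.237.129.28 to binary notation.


133 = 10000101
237 = 11101101
129 = 10000001
28 = 00011100
Binary: 10000101.11101101.10000001.00011100


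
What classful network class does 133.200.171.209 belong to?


First octet: 133
Binary: 10000101
10xxxxxx -> Class B (128-191)
Class B, default mask 255.255.0.0 (/16)


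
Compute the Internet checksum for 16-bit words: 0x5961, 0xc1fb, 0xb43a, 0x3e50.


Sum all words (with carry folding):
+ 0x5961 = 0x5961
+ 0xc1fb = 0x1b5d
+ 0xb43a = 0xcf97
+ 0x3e50 = 0x0de8
One's complement: ~0x0de8
Checksum = 0xf217


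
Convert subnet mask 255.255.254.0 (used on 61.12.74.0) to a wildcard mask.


Subnet mask: 255.255.254.0
Wildcard = 255.255.255.255 - subnet mask
255 - 255 = 0
255 - 255 = 0
255 - 254 = 1
255 - 0 = 255
Wildcard: 0.0.1.255


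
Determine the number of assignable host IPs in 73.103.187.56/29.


Host bits = 32 - 29 = 3
Total addresses = 2^3 = 8
Usable = total - 2 (network and broadcast)
Usable hosts: 6


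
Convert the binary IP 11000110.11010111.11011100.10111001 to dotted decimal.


11000110 = 198
11010111 = 215
11011100 = 220
10111001 = 185
IP: 198.215.220.185


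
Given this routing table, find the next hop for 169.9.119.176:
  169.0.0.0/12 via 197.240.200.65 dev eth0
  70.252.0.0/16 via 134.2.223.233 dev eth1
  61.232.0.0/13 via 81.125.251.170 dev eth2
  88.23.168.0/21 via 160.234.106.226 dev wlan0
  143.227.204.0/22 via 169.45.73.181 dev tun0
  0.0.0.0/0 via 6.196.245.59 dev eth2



Longest prefix match for 169.9.119.176:
  /12 169.0.0.0: MATCH
  /16 70.252.0.0: no
  /13 61.232.0.0: no
  /21 88.23.168.0: no
  /22 143.227.204.0: no
  /0 0.0.0.0: MATCH
Selected: next-hop 197.240.200.65 via eth0 (matched /12)


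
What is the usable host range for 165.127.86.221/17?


Network: 165.127.0.0
Broadcast: 165.127.127.255
First usable = network + 1
Last usable = broadcast - 1
Range: 165.127.0.1 to 165.127.127.254


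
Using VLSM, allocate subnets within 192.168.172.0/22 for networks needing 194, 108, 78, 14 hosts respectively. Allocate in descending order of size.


194 hosts -> /24 (254 usable): 192.168.172.0/24
108 hosts -> /25 (126 usable): 192.168.173.0/25
78 hosts -> /25 (126 usable): 192.168.173.128/25
14 hosts -> /28 (14 usable): 192.168.174.0/28
Allocation: 192.168.172.0/24 (194 hosts, 254 usable); 192.168.173.0/25 (108 hosts, 126 usable); 192.168.173.128/25 (78 hosts, 126 usable); 192.168.174.0/28 (14 hosts, 14 usable)


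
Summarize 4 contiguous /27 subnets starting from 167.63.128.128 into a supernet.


Original prefix: /27
Number of subnets: 4 = 2^2
New prefix = 27 - 2 = 25
Supernet: 167.63.128.128/25


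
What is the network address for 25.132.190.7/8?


IP:   00011001.10000100.10111110.00000111
Mask: 11111111.00000000.00000000.00000000
AND operation:
Net:  00011001.00000000.00000000.00000000
Network: 25.0.0.0/8


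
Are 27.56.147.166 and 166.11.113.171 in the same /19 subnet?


Mask: 255.255.224.0
27.56.147.166 AND mask = 27.56.128.0
166.11.113.171 AND mask = 166.11.96.0
No, different subnets (27.56.128.0 vs 166.11.96.0)


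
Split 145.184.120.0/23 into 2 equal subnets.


New prefix = 23 + 1 = 24
Each subnet has 256 addresses
  145.184.120.0/24
  145.184.121.0/24
Subnets: 145.184.120.0/24, 145.184.121.0/24


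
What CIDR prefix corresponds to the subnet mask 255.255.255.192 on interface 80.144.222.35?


Binary: 11111111.11111111.11111111.11000000
Count leading 1s
Prefix: /26


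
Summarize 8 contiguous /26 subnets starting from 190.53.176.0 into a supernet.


Original prefix: /26
Number of subnets: 8 = 2^3
New prefix = 26 - 3 = 23
Supernet: 190.53.176.0/23


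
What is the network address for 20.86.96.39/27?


IP:   00010100.01010110.01100000.00100111
Mask: 11111111.11111111.11111111.11100000
AND operation:
Net:  00010100.01010110.01100000.00100000
Network: 20.86.96.32/27


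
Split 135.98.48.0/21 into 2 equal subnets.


New prefix = 21 + 1 = 22
Each subnet has 1024 addresses
  135.98.48.0/22
  135.98.52.0/22
Subnets: 135.98.48.0/22, 135.98.52.0/22


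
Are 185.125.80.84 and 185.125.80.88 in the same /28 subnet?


Mask: 255.255.255.240
185.125.80.84 AND mask = 185.125.80.80
185.125.80.88 AND mask = 185.125.80.80
Yes, same subnet (185.125.80.80)


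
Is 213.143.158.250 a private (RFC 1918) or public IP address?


RFC 1918 private ranges:
  10.0.0.0/8 (10.0.0.0 - 10.255.255.255)
  172.16.0.0/12 (172.16.0.0 - 172.31.255.255)
  192.168.0.0/16 (192.168.0.0 - 192.168.255.255)
Public (not in any RFC 1918 range)


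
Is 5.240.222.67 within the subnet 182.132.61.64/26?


Subnet network: 182.132.61.64
Test IP AND mask: 5.240.222.64
No, 5.240.222.67 is not in 182.132.61.64/26


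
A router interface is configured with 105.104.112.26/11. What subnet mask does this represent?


/11 means 11 network bits, 21 host bits
Binary: 11111111111000000000000000000000
Mask: 255.224.0.0


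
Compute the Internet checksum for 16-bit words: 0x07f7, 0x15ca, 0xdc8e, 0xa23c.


Sum all words (with carry folding):
+ 0x07f7 = 0x07f7
+ 0x15ca = 0x1dc1
+ 0xdc8e = 0xfa4f
+ 0xa23c = 0x9c8c
One's complement: ~0x9c8c
Checksum = 0x6373


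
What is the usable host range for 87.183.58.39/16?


Network: 87.183.0.0
Broadcast: 87.183.255.255
First usable = network + 1
Last usable = broadcast - 1
Range: 87.183.0.1 to 87.183.255.254


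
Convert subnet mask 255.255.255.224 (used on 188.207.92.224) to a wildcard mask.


Subnet mask: 255.255.255.224
Wildcard = 255.255.255.255 - subnet mask
255 - 255 = 0
255 - 255 = 0
255 - 255 = 0
255 - 224 = 31
Wildcard: 0.0.0.31


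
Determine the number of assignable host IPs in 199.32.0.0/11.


Host bits = 32 - 11 = 21
Total addresses = 2^21 = 2097152
Usable = total - 2 (network and broadcast)
Usable hosts: 2097150


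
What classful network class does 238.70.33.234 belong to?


First octet: 238
Binary: 11101110
1110xxxx -> Class D (224-239)
Class D (multicast), default mask N/A


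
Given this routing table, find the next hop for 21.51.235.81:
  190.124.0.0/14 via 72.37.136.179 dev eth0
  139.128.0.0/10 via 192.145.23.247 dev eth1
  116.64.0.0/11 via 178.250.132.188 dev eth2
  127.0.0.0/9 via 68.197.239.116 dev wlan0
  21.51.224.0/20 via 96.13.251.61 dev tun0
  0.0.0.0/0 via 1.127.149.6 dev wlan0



Longest prefix match for 21.51.235.81:
  /14 190.124.0.0: no
  /10 139.128.0.0: no
  /11 116.64.0.0: no
  /9 127.0.0.0: no
  /20 21.51.224.0: MATCH
  /0 0.0.0.0: MATCH
Selected: next-hop 96.13.251.61 via tun0 (matched /20)


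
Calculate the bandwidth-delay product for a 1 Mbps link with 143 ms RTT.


BDP = bandwidth * RTT
= 1 Mbps * 143 ms
= 1 * 1e6 * 143 / 1000 bits
= 143000 bits
= 17875 bytes
= 17.4561 KB
BDP = 143000 bits (17875 bytes)


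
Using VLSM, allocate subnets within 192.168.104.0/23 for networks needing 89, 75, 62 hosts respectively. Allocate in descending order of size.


89 hosts -> /25 (126 usable): 192.168.104.0/25
75 hosts -> /25 (126 usable): 192.168.104.128/25
62 hosts -> /26 (62 usable): 192.168.105.0/26
Allocation: 192.168.104.0/25 (89 hosts, 126 usable); 192.168.104.128/25 (75 hosts, 126 usable); 192.168.105.0/26 (62 hosts, 62 usable)


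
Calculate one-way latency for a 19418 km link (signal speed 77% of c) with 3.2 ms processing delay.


Speed = 0.77 * 3e5 km/s = 231000 km/s
Propagation delay = 19418 / 231000 = 0.0841 s = 84.0606 ms
Processing delay = 3.2 ms
Total one-way latency = 87.2606 ms


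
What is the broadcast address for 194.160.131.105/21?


Network: 194.160.128.0/21
Host bits = 11
Set all host bits to 1:
Broadcast: 194.160.135.255


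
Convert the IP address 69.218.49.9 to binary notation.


69 = 01000101
218 = 11011010
49 = 00110001
9 = 00001001
Binary: 01000101.11011010.00110001.00001001


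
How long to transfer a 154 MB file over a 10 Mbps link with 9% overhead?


Effective throughput = 10 * (1 - 9/100) = 9.1 Mbps
File size in Mb = 154 * 8 = 1232 Mb
Time = 1232 / 9.1
Time = 135.3846 seconds


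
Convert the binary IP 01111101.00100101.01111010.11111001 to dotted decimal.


01111101 = 125
00100101 = 37
01111010 = 122
11111001 = 249
IP: 125.37.122.249


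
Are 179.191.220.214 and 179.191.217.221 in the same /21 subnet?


Mask: 255.255.248.0
179.191.220.214 AND mask = 179.191.216.0
179.191.217.221 AND mask = 179.191.216.0
Yes, same subnet (179.191.216.0)


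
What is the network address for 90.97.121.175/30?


IP:   01011010.01100001.01111001.10101111
Mask: 11111111.11111111.11111111.11111100
AND operation:
Net:  01011010.01100001.01111001.10101100
Network: 90.97.121.172/30


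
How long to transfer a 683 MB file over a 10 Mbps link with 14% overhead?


Effective throughput = 10 * (1 - 14/100) = 8.6 Mbps
File size in Mb = 683 * 8 = 5464 Mb
Time = 5464 / 8.6
Time = 635.3488 seconds


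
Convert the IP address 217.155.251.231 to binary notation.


217 = 11011001
155 = 10011011
251 = 11111011
231 = 11100111
Binary: 11011001.10011011.11111011.11100111


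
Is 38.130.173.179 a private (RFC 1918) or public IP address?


RFC 1918 private ranges:
  10.0.0.0/8 (10.0.0.0 - 10.255.255.255)
  172.16.0.0/12 (172.16.0.0 - 172.31.255.255)
  192.168.0.0/16 (192.168.0.0 - 192.168.255.255)
Public (not in any RFC 1918 range)


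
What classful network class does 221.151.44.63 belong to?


First octet: 221
Binary: 11011101
110xxxxx -> Class C (192-223)
Class C, default mask 255.255.255.0 (/24)


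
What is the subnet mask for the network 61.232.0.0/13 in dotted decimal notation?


/13 means 13 network bits, 19 host bits
Binary: 11111111111110000000000000000000
Mask: 255.248.0.0


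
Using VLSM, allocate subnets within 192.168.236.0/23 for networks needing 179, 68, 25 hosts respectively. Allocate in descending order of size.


179 hosts -> /24 (254 usable): 192.168.236.0/24
68 hosts -> /25 (126 usable): 192.168.237.0/25
25 hosts -> /27 (30 usable): 192.168.237.128/27
Allocation: 192.168.236.0/24 (179 hosts, 254 usable); 192.168.237.0/25 (68 hosts, 126 usable); 192.168.237.128/27 (25 hosts, 30 usable)


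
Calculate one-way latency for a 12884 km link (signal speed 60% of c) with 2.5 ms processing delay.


Speed = 0.6 * 3e5 km/s = 180000 km/s
Propagation delay = 12884 / 180000 = 0.0716 s = 71.5778 ms
Processing delay = 2.5 ms
Total one-way latency = 74.0778 ms


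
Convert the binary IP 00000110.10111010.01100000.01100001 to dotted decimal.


00000110 = 6
10111010 = 186
01100000 = 96
01100001 = 97
IP: 6.186.96.97


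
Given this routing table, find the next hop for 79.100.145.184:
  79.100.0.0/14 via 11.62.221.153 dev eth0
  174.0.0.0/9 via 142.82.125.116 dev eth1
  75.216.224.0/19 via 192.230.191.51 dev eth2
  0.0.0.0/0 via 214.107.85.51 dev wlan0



Longest prefix match for 79.100.145.184:
  /14 79.100.0.0: MATCH
  /9 174.0.0.0: no
  /19 75.216.224.0: no
  /0 0.0.0.0: MATCH
Selected: next-hop 11.62.221.153 via eth0 (matched /14)


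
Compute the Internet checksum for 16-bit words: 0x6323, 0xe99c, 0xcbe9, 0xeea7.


Sum all words (with carry folding):
+ 0x6323 = 0x6323
+ 0xe99c = 0x4cc0
+ 0xcbe9 = 0x18aa
+ 0xeea7 = 0x0752
One's complement: ~0x0752
Checksum = 0xf8ad


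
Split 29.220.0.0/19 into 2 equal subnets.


New prefix = 19 + 1 = 20
Each subnet has 4096 addresses
  29.220.0.0/20
  29.220.16.0/20
Subnets: 29.220.0.0/20, 29.220.16.0/20


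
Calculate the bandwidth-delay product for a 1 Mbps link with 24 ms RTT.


BDP = bandwidth * RTT
= 1 Mbps * 24 ms
= 1 * 1e6 * 24 / 1000 bits
= 24000 bits
= 3000 bytes
= 2.9297 KB
BDP = 24000 bits (3000 bytes)


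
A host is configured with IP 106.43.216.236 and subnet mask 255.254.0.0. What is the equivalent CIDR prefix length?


Binary: 11111111.11111110.00000000.00000000
Count leading 1s
Prefix: /15


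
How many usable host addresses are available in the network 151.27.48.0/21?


Host bits = 32 - 21 = 11
Total addresses = 2^11 = 2048
Usable = total - 2 (network and broadcast)
Usable hosts: 2046


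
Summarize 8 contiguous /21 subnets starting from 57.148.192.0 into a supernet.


Original prefix: /21
Number of subnets: 8 = 2^3
New prefix = 21 - 3 = 18
Supernet: 57.148.192.0/18


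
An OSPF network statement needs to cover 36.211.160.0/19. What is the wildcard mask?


Subnet mask: 255.255.224.0
Wildcard = 255.255.255.255 - subnet mask
255 - 255 = 0
255 - 255 = 0
255 - 224 = 31
255 - 0 = 255
Wildcard: 0.0.31.255


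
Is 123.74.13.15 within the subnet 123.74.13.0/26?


Subnet network: 123.74.13.0
Test IP AND mask: 123.74.13.0
Yes, 123.74.13.15 is in 123.74.13.0/26


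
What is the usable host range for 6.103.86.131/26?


Network: 6.103.86.128
Broadcast: 6.103.86.191
First usable = network + 1
Last usable = broadcast - 1
Range: 6.103.86.129 to 6.103.86.190


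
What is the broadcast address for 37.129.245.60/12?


Network: 37.128.0.0/12
Host bits = 20
Set all host bits to 1:
Broadcast: 37.143.255.255


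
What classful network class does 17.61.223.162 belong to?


First octet: 17
Binary: 00010001
0xxxxxxx -> Class A (1-126)
Class A, default mask 255.0.0.0 (/8)


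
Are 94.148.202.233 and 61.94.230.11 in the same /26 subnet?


Mask: 255.255.255.192
94.148.202.233 AND mask = 94.148.202.192
61.94.230.11 AND mask = 61.94.230.0
No, different subnets (94.148.202.192 vs 61.94.230.0)


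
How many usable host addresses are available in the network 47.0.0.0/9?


Host bits = 32 - 9 = 23
Total addresses = 2^23 = 8388608
Usable = total - 2 (network and broadcast)
Usable hosts: 8388606


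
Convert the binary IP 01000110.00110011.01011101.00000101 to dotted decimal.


01000110 = 70
00110011 = 51
01011101 = 93
00000101 = 5
IP: 70.51.93.5


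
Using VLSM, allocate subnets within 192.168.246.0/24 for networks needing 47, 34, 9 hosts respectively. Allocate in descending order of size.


47 hosts -> /26 (62 usable): 192.168.246.0/26
34 hosts -> /26 (62 usable): 192.168.246.64/26
9 hosts -> /28 (14 usable): 192.168.246.128/28
Allocation: 192.168.246.0/26 (47 hosts, 62 usable); 192.168.246.64/26 (34 hosts, 62 usable); 192.168.246.128/28 (9 hosts, 14 usable)


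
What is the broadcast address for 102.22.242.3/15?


Network: 102.22.0.0/15
Host bits = 17
Set all host bits to 1:
Broadcast: 102.23.255.255


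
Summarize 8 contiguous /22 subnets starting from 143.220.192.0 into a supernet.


Original prefix: /22
Number of subnets: 8 = 2^3
New prefix = 22 - 3 = 19
Supernet: 143.220.192.0/19


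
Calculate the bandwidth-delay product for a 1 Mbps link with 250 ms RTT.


BDP = bandwidth * RTT
= 1 Mbps * 250 ms
= 1 * 1e6 * 250 / 1000 bits
= 250000 bits
= 31250 bytes
= 30.5176 KB
BDP = 250000 bits (31250 bytes)


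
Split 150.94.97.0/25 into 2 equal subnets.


New prefix = 25 + 1 = 26
Each subnet has 64 addresses
  150.94.97.0/26
  150.94.97.64/26
Subnets: 150.94.97.0/26, 150.94.97.64/26


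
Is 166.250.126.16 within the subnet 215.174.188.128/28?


Subnet network: 215.174.188.128
Test IP AND mask: 166.250.126.16
No, 166.250.126.16 is not in 215.174.188.128/28


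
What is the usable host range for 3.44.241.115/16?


Network: 3.44.0.0
Broadcast: 3.44.255.255
First usable = network + 1
Last usable = broadcast - 1
Range: 3.44.0.1 to 3.44.255.254


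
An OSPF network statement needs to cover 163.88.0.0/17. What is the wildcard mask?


Subnet mask: 255.255.128.0
Wildcard = 255.255.255.255 - subnet mask
255 - 255 = 0
255 - 255 = 0
255 - 128 = 127
255 - 0 = 255
Wildcard: 0.0.127.255


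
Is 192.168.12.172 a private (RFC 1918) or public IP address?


RFC 1918 private ranges:
  10.0.0.0/8 (10.0.0.0 - 10.255.255.255)
  172.16.0.0/12 (172.16.0.0 - 172.31.255.255)
  192.168.0.0/16 (192.168.0.0 - 192.168.255.255)
Private (in 192.168.0.0/16)


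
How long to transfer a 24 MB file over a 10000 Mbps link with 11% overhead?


Effective throughput = 10000 * (1 - 11/100) = 8900 Mbps
File size in Mb = 24 * 8 = 192 Mb
Time = 192 / 8900
Time = 0.0216 seconds


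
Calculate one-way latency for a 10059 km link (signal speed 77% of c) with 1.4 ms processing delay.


Speed = 0.77 * 3e5 km/s = 231000 km/s
Propagation delay = 10059 / 231000 = 0.0435 s = 43.5455 ms
Processing delay = 1.4 ms
Total one-way latency = 44.9455 ms


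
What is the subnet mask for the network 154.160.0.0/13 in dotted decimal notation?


/13 means 13 network bits, 19 host bits
Binary: 11111111111110000000000000000000
Mask: 255.248.0.0


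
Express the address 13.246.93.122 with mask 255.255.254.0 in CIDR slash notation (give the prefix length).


Binary: 11111111.11111111.11111110.00000000
Count leading 1s
Prefix: /23


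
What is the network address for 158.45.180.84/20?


IP:   10011110.00101101.10110100.01010100
Mask: 11111111.11111111.11110000.00000000
AND operation:
Net:  10011110.00101101.10110000.00000000
Network: 158.45.176.0/20


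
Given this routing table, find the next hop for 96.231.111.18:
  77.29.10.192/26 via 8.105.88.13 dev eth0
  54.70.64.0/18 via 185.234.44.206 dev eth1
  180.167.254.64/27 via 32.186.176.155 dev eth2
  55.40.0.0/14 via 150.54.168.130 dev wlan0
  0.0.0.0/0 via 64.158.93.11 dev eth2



Longest prefix match for 96.231.111.18:
  /26 77.29.10.192: no
  /18 54.70.64.0: no
  /27 180.167.254.64: no
  /14 55.40.0.0: no
  /0 0.0.0.0: MATCH
Selected: next-hop 64.158.93.11 via eth2 (matched /0)


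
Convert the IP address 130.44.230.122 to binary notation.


130 = 10000010
44 = 00101100
230 = 11100110
122 = 01111010
Binary: 10000010.00101100.11100110.01111010


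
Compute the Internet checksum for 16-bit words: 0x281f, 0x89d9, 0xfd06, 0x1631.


Sum all words (with carry folding):
+ 0x281f = 0x281f
+ 0x89d9 = 0xb1f8
+ 0xfd06 = 0xaeff
+ 0x1631 = 0xc530
One's complement: ~0xc530
Checksum = 0x3acf


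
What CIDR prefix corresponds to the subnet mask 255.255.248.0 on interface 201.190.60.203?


Binary: 11111111.11111111.11111000.00000000
Count leading 1s
Prefix: /21


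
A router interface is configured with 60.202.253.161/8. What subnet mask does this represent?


/8 means 8 network bits, 24 host bits
Binary: 11111111000000000000000000000000
Mask: 255.0.0.0


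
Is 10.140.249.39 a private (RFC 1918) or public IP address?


RFC 1918 private ranges:
  10.0.0.0/8 (10.0.0.0 - 10.255.255.255)
  172.16.0.0/12 (172.16.0.0 - 172.31.255.255)
  192.168.0.0/16 (192.168.0.0 - 192.168.255.255)
Private (in 10.0.0.0/8)


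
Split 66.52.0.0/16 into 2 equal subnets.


New prefix = 16 + 1 = 17
Each subnet has 32768 addresses
  66.52.0.0/17
  66.52.128.0/17
Subnets: 66.52.0.0/17, 66.52.128.0/17


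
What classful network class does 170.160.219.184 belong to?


First octet: 170
Binary: 10101010
10xxxxxx -> Class B (128-191)
Class B, default mask 255.255.0.0 (/16)


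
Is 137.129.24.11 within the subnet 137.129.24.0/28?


Subnet network: 137.129.24.0
Test IP AND mask: 137.129.24.0
Yes, 137.129.24.11 is in 137.129.24.0/28


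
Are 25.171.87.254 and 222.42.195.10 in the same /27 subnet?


Mask: 255.255.255.224
25.171.87.254 AND mask = 25.171.87.224
222.42.195.10 AND mask = 222.42.195.0
No, different subnets (25.171.87.224 vs 222.42.195.0)


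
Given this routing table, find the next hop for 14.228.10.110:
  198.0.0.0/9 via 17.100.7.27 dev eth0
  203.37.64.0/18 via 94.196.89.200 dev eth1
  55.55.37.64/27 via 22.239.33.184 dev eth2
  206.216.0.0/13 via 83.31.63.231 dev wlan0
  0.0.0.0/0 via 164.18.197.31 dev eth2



Longest prefix match for 14.228.10.110:
  /9 198.0.0.0: no
  /18 203.37.64.0: no
  /27 55.55.37.64: no
  /13 206.216.0.0: no
  /0 0.0.0.0: MATCH
Selected: next-hop 164.18.197.31 via eth2 (matched /0)


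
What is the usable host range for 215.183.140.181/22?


Network: 215.183.140.0
Broadcast: 215.183.143.255
First usable = network + 1
Last usable = broadcast - 1
Range: 215.183.140.1 to 215.183.143.254


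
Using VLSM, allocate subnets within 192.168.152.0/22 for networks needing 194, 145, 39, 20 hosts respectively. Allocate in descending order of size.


194 hosts -> /24 (254 usable): 192.168.152.0/24
145 hosts -> /24 (254 usable): 192.168.153.0/24
39 hosts -> /26 (62 usable): 192.168.154.0/26
20 hosts -> /27 (30 usable): 192.168.154.64/27
Allocation: 192.168.152.0/24 (194 hosts, 254 usable); 192.168.153.0/24 (145 hosts, 254 usable); 192.168.154.0/26 (39 hosts, 62 usable); 192.168.154.64/27 (20 hosts, 30 usable)


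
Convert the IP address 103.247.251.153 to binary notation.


103 = 01100111
247 = 11110111
251 = 11111011
153 = 10011001
Binary: 01100111.11110111.11111011.10011001


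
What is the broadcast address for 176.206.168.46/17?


Network: 176.206.128.0/17
Host bits = 15
Set all host bits to 1:
Broadcast: 176.206.255.255


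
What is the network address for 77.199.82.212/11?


IP:   01001101.11000111.01010010.11010100
Mask: 11111111.11100000.00000000.00000000
AND operation:
Net:  01001101.11000000.00000000.00000000
Network: 77.192.0.0/11


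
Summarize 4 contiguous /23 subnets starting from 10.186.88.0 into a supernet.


Original prefix: /23
Number of subnets: 4 = 2^2
New prefix = 23 - 2 = 21
Supernet: 10.186.88.0/21


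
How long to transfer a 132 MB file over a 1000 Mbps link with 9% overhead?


Effective throughput = 1000 * (1 - 9/100) = 910 Mbps
File size in Mb = 132 * 8 = 1056 Mb
Time = 1056 / 910
Time = 1.1604 seconds


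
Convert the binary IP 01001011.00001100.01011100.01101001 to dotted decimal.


01001011 = 75
00001100 = 12
01011100 = 92
01101001 = 105
IP: 75.12.92.105


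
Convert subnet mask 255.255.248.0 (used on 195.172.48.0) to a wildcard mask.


Subnet mask: 255.255.248.0
Wildcard = 255.255.255.255 - subnet mask
255 - 255 = 0
255 - 255 = 0
255 - 248 = 7
255 - 0 = 255
Wildcard: 0.0.7.255


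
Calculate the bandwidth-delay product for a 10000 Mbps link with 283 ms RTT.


BDP = bandwidth * RTT
= 10000 Mbps * 283 ms
= 10000 * 1e6 * 283 / 1000 bits
= 2830000000 bits
= 353750000 bytes
= 345458.9844 KB
BDP = 2830000000 bits (353750000 bytes)


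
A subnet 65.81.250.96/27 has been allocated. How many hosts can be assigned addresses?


Host bits = 32 - 27 = 5
Total addresses = 2^5 = 32
Usable = total - 2 (network and broadcast)
Usable hosts: 30


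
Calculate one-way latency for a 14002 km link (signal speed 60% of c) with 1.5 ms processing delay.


Speed = 0.6 * 3e5 km/s = 180000 km/s
Propagation delay = 14002 / 180000 = 0.0778 s = 77.7889 ms
Processing delay = 1.5 ms
Total one-way latency = 79.2889 ms


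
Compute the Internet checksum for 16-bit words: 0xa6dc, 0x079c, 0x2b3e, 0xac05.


Sum all words (with carry folding):
+ 0xa6dc = 0xa6dc
+ 0x079c = 0xae78
+ 0x2b3e = 0xd9b6
+ 0xac05 = 0x85bc
One's complement: ~0x85bc
Checksum = 0x7a43


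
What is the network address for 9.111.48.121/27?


IP:   00001001.01101111.00110000.01111001
Mask: 11111111.11111111.11111111.11100000
AND operation:
Net:  00001001.01101111.00110000.01100000
Network: 9.111.48.96/27


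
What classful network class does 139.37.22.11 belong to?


First octet: 139
Binary: 10001011
10xxxxxx -> Class B (128-191)
Class B, default mask 255.255.0.0 (/16)


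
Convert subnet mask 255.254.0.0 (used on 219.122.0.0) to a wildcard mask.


Subnet mask: 255.254.0.0
Wildcard = 255.255.255.255 - subnet mask
255 - 255 = 0
255 - 254 = 1
255 - 0 = 255
255 - 0 = 255
Wildcard: 0.1.255.255


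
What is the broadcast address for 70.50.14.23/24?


Network: 70.50.14.0/24
Host bits = 8
Set all host bits to 1:
Broadcast: 70.50.14.255


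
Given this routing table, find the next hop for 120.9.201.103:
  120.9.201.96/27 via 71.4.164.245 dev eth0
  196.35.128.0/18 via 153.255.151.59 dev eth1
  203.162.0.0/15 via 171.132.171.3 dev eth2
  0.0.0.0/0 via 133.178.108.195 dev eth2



Longest prefix match for 120.9.201.103:
  /27 120.9.201.96: MATCH
  /18 196.35.128.0: no
  /15 203.162.0.0: no
  /0 0.0.0.0: MATCH
Selected: next-hop 71.4.164.245 via eth0 (matched /27)


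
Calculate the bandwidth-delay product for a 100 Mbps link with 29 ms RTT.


BDP = bandwidth * RTT
= 100 Mbps * 29 ms
= 100 * 1e6 * 29 / 1000 bits
= 2900000 bits
= 362500 bytes
= 354.0039 KB
BDP = 2900000 bits (362500 bytes)


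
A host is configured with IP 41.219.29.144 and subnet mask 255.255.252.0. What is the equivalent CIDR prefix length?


Binary: 11111111.11111111.11111100.00000000
Count leading 1s
Prefix: /22


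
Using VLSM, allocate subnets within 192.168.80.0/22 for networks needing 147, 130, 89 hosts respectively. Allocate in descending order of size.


147 hosts -> /24 (254 usable): 192.168.80.0/24
130 hosts -> /24 (254 usable): 192.168.81.0/24
89 hosts -> /25 (126 usable): 192.168.82.0/25
Allocation: 192.168.80.0/24 (147 hosts, 254 usable); 192.168.81.0/24 (130 hosts, 254 usable); 192.168.82.0/25 (89 hosts, 126 usable)


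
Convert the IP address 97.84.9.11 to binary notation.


97 = 01100001
84 = 01010100
9 = 00001001
11 = 00001011
Binary: 01100001.01010100.00001001.00001011


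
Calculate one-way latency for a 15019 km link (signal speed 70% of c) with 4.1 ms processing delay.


Speed = 0.7 * 3e5 km/s = 210000 km/s
Propagation delay = 15019 / 210000 = 0.0715 s = 71.519 ms
Processing delay = 4.1 ms
Total one-way latency = 75.619 ms


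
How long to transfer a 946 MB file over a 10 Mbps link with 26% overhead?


Effective throughput = 10 * (1 - 26/100) = 7.4 Mbps
File size in Mb = 946 * 8 = 7568 Mb
Time = 7568 / 7.4
Time = 1022.7027 seconds


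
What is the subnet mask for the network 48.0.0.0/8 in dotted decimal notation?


/8 means 8 network bits, 24 host bits
Binary: 11111111000000000000000000000000
Mask: 255.0.0.0


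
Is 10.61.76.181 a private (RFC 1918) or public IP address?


RFC 1918 private ranges:
  10.0.0.0/8 (10.0.0.0 - 10.255.255.255)
  172.16.0.0/12 (172.16.0.0 - 172.31.255.255)
  192.168.0.0/16 (192.168.0.0 - 192.168.255.255)
Private (in 10.0.0.0/8)


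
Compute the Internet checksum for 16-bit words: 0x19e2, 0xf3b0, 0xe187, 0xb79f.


Sum all words (with carry folding):
+ 0x19e2 = 0x19e2
+ 0xf3b0 = 0x0d93
+ 0xe187 = 0xef1a
+ 0xb79f = 0xa6ba
One's complement: ~0xa6ba
Checksum = 0x5945


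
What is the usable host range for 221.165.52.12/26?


Network: 221.165.52.0
Broadcast: 221.165.52.63
First usable = network + 1
Last usable = broadcast - 1
Range: 221.165.52.1 to 221.165.52.62


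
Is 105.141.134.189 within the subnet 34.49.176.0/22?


Subnet network: 34.49.176.0
Test IP AND mask: 105.141.132.0
No, 105.141.134.189 is not in 34.49.176.0/22


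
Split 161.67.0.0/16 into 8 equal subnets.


New prefix = 16 + 3 = 19
Each subnet has 8192 addresses
  161.67.0.0/19
  161.67.32.0/19
  161.67.64.0/19
  161.67.96.0/19
  161.67.128.0/19
  161.67.160.0/19
  161.67.192.0/19
  161.67.224.0/19
Subnets: 161.67.0.0/19, 161.67.32.0/19, 161.67.64.0/19, 161.67.96.0/19, 161.67.128.0/19, 161.67.160.0/19, 161.67.192.0/19, 161.67.224.0/19


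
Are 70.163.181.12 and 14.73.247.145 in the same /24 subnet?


Mask: 255.255.255.0
70.163.181.12 AND mask = 70.163.181.0
14.73.247.145 AND mask = 14.73.247.0
No, different subnets (70.163.181.0 vs 14.73.247.0)


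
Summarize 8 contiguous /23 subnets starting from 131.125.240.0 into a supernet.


Original prefix: /23
Number of subnets: 8 = 2^3
New prefix = 23 - 3 = 20
Supernet: 131.125.240.0/20


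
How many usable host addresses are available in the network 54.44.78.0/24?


Host bits = 32 - 24 = 8
Total addresses = 2^8 = 256
Usable = total - 2 (network and broadcast)
Usable hosts: 254


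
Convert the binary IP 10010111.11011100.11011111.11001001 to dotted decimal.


10010111 = 151
11011100 = 220
11011111 = 223
11001001 = 201
IP: 151.220.223.201


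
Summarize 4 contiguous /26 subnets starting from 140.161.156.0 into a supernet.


Original prefix: /26
Number of subnets: 4 = 2^2
New prefix = 26 - 2 = 24
Supernet: 140.161.156.0/24


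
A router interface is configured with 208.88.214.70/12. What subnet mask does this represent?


/12 means 12 network bits, 20 host bits
Binary: 11111111111100000000000000000000
Mask: 255.240.0.0


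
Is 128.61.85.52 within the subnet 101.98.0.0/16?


Subnet network: 101.98.0.0
Test IP AND mask: 128.61.0.0
No, 128.61.85.52 is not in 101.98.0.0/16


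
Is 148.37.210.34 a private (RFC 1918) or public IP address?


RFC 1918 private ranges:
  10.0.0.0/8 (10.0.0.0 - 10.255.255.255)
  172.16.0.0/12 (172.16.0.0 - 172.31.255.255)
  192.168.0.0/16 (192.168.0.0 - 192.168.255.255)
Public (not in any RFC 1918 range)
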